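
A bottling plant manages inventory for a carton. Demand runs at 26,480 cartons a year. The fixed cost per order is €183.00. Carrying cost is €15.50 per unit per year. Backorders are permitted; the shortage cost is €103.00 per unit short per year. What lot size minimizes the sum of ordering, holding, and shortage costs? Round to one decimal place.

Q* ≈ 848.2 cartons

With planned backorders, Q* = √(2DS/H) · √((H+B)/B).
√(2DS/H) = √(2 × 26,480 × 183 / 15.5) = 790.740.
√((H+B)/B) = √((15.5+103)/103) = 1.0726.
Q* ≈ 848.153.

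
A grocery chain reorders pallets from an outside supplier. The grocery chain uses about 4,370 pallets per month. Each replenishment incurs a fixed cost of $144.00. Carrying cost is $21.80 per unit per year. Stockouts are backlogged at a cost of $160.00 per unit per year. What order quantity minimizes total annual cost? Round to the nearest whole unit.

Q* ≈ 887 pallets

Annual demand D = 4,370 × 12 = 52,440.
With planned backorders, Q* = √(2DS/H) · √((H+B)/B).
√(2DS/H) = √(2 × 52,440 × 144 / 21.8) = 832.337.
√((H+B)/B) = √((21.8+160)/160) = 1.0660.
Q* ≈ 887.230.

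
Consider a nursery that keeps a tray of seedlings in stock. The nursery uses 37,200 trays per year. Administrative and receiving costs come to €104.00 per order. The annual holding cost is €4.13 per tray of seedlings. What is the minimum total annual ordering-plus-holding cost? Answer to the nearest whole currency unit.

The optimal lot size = √(2DS/H) = √(2 × 37,200 × 104 / 4.13) ≈ 1368.76.
At Q*, ordering cost (D/Q*)S equals holding cost (Q*/2)H, each = √(DSH/2).
Minimum total = √(2DSH) = √(2 × 37,200 × 104 × 4.13) ≈ 5652.989.

TC* ≈ €5,653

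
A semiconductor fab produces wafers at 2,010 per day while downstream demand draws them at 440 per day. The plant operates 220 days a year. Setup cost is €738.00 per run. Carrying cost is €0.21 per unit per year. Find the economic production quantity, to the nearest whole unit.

Q* ≈ 29,513 wafers

Annual demand D = 440 × 220 = 96,800.
Production build-up factor (1 − d/p) = 1 − 440/2,010 = 0.7811.
Q* = √(2DS / (H(1 − d/p))) = √(2 × 96,800 × 738 / (0.21 × 0.7811)).
= √(142,876,800 / 0.164) ≈ 29513.411.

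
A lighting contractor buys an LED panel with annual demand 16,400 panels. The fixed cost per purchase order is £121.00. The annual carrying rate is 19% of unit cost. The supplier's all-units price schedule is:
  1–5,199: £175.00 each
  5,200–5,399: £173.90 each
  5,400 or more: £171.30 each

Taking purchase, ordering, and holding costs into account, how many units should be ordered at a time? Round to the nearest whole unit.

Q* ≈ 345 panels

Holding cost per unit per year at price C is H = 0.19·C.
For each price level, check whether its EOQ is feasible; otherwise the best quantity at that price is the breakpoint.
EOQ at £175.00 = 345.5 (feasible in tier 1): TC = 16,400×£175.00 + (16,400/345.5)×121 + (345.5/2)×0.19×£175.00 = £2,881,487.50.
EOQ at £173.90 = 346.6 < 5200, so use break Q=5200: TC = 16,400×£173.90 + (16,400/5200.0)×121 + (5200.0/2)×0.19×£173.90 = £2,938,248.22.
EOQ at £171.30 = 349.2 < 5400, so use break Q=5400: TC = 16,400×£171.30 + (16,400/5400.0)×121 + (5400.0/2)×0.19×£171.30 = £2,897,564.38.
Lowest total cost is £2,881,487.50 at Q = 345.5.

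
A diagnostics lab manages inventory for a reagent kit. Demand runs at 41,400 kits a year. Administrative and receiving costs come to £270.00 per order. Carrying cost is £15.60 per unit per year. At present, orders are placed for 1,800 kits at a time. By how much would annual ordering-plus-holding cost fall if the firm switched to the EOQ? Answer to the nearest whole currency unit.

Extra cost ≈ £1,575 per year

EOQ = √(2DS/H) = √(2 × 41,400 × 270 / 15.6) ≈ 1197.11.
Cost at Q* = (D/Q*)S + (Q*/2)H = √(2DSH) ≈ £18,674.95.
Cost at Q = 1,800: (41,400/1,800)×270 + (1,800/2)×15.6 = £6,210.00 + £14,040.00 = £20,250.00.
Excess = £20,250.00 − £18,674.95 = £1,575.05.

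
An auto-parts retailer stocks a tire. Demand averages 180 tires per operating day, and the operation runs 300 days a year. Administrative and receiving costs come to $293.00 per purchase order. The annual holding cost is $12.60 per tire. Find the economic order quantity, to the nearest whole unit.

Annual demand D = 180 × 300 = 54,000.
EOQ = √(2DS / H) = √(2 × 54,000 × 293 / 12.6).
= √(31,644,000 / 12.6) = √2,511,428.5714 ≈ 1584.749.

Q* ≈ 1,585 tires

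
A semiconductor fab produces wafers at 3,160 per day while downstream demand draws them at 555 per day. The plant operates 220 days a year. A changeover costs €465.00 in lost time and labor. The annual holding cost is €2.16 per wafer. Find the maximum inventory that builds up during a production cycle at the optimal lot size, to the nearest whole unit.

Annual demand D = 555 × 220 = 122,100.
Production build-up factor (1 − d/p) = 1 − 555/3,160 = 0.8244.
Q* = √(2DS / (H(1 − d/p))) = √(2 × 122,100 × 465 / (2.16 × 0.8244)).
= √(113,553,000 / 1.7806) ≈ 7985.684.
Maximum inventory = Q*(1 − d/p) = 7985.684 × 0.8244 ≈ 6583.135.

I_max ≈ 6,583 wafers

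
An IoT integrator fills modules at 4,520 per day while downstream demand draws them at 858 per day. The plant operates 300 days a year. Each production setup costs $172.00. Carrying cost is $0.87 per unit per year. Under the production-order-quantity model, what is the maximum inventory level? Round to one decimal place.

I_max ≈ 9,080.6 modules

Annual demand D = 858 × 300 = 257,400.
Production build-up factor (1 − d/p) = 1 − 858/4,520 = 0.8102.
Q* = √(2DS / (H(1 − d/p))) = √(2 × 257,400 × 172 / (0.87 × 0.8102)).
= √(88,545,600 / 0.7049) ≈ 11208.149.
Maximum inventory = Q*(1 − d/p) = 11208.149 × 0.8102 ≈ 9080.585.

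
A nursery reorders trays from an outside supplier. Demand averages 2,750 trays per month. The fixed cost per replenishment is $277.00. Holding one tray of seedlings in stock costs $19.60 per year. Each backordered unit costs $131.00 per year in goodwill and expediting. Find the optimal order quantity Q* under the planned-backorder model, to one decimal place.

Q* ≈ 1,035.5 trays

Annual demand D = 2,750 × 12 = 33,000.
With planned backorders, Q* = √(2DS/H) · √((H+B)/B).
√(2DS/H) = √(2 × 33,000 × 277 / 19.6) = 965.792.
√((H+B)/B) = √((19.6+131)/131) = 1.0722.
Q* ≈ 1035.525.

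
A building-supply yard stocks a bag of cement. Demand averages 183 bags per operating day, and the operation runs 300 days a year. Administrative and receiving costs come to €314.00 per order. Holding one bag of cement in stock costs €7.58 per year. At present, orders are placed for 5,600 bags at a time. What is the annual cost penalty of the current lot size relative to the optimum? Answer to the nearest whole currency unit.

Extra cost ≈ €8,136 per year

Annual demand D = 183 × 300 = 54,900.
EOQ = √(2DS/H) = √(2 × 54,900 × 314 / 7.58) ≈ 2132.71.
Cost at Q* = (D/Q*)S + (Q*/2)H = √(2DSH) ≈ €16,165.93.
Cost at Q = 5,600: (54,900/5,600)×314 + (5,600/2)×7.58 = €3,078.32 + €21,224.00 = €24,302.32.
Excess = €24,302.32 − €16,165.93 = €8,136.40.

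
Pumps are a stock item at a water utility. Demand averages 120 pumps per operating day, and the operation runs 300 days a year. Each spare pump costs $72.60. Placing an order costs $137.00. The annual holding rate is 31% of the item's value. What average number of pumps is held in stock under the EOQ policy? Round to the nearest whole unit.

Annual demand D = 120 × 300 = 36,000.
Holding cost H = 0.31 × $72.60 = $22.5060 per unit per year.
The optimal lot size = √(2DS/H) = √(2 × 36,000 × 137 / 22.506) ≈ 662.03.
Average inventory = Q*/2 ≈ 662.03 / 2 = 331.015.

Average inventory ≈ 331 pumps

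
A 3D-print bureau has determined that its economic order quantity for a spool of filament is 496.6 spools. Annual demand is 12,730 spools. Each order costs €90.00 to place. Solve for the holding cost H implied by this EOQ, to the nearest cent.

H ≈ €9.29

Squaring Q* = √(2DS/H) gives Q*² = 2DS/H.
From Q* = √(2DS/H): H = 2DS / Q*² = 2 × 12,730 × 90 / 496.6² = 9.2915.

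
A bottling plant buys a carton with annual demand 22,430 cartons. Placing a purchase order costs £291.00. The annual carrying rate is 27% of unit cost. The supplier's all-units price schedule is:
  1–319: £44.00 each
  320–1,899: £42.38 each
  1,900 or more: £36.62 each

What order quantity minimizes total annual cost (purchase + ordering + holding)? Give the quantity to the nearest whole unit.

Holding cost per unit per year at price C is H = 0.27·C.
For each price level, check whether its EOQ is feasible; otherwise the best quantity at that price is the breakpoint.
Tier 1 (£44.00): EOQ = 1048.3 exceeds tier's upper bound 319, so this tier is dominated.
EOQ at £42.38 = 1068.1 (feasible in tier 2): TC = 22,430×£42.38 + (22,430/1068.1)×291 + (1068.1/2)×0.27×£42.38 = £962,805.29.
EOQ at £36.62 = 1149.0 < 1900, so use break Q=1900: TC = 22,430×£36.62 + (22,430/1900.0)×291 + (1900.0/2)×0.27×£36.62 = £834,214.96.
Lowest total cost is £834,214.96 at Q = 1900.0.

Q* ≈ 1,900 cartons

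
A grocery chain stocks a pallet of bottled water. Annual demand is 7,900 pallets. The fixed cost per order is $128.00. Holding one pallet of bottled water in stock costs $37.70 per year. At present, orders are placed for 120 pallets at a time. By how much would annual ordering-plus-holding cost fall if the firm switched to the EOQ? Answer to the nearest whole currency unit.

EOQ = √(2DS/H) = √(2 × 7,900 × 128 / 37.7) ≈ 231.61.
Cost at Q* = (D/Q*)S + (Q*/2)H = √(2DSH) ≈ $8,731.81.
Cost at Q = 120: (7,900/120)×128 + (120/2)×37.7 = $8,426.67 + $2,262.00 = $10,688.67.
Excess = $10,688.67 − $8,731.81 = $1,956.86.

Extra cost ≈ $1,957 per year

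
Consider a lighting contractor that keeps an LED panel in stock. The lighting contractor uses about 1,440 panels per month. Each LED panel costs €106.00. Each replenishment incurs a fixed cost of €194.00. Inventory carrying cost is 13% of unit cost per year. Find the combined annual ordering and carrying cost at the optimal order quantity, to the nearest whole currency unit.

TC* ≈ €9,612

Annual demand D = 1,440 × 12 = 17,280.
Holding cost H = 0.13 × €106.00 = €13.7800 per unit per year.
EOQ = √(2DS/H) = √(2 × 17,280 × 194 / 13.78) ≈ 697.53.
At Q*, ordering cost (D/Q*)S equals holding cost (Q*/2)H, each = √(DSH/2).
Minimum total = √(2DSH) = √(2 × 17,280 × 194 × 13.78) ≈ 9611.969.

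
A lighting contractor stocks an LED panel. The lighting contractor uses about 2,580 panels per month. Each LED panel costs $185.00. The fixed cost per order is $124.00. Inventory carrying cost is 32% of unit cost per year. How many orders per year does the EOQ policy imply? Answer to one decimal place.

N ≈ 86.0 orders per year

Annual demand D = 2,580 × 12 = 30,960.
Holding cost H = 0.32 × $185.00 = $59.2000 per unit per year.
EOQ = √(2DS/H) = √(2 × 30,960 × 124 / 59.2) ≈ 360.14.
Orders per year = D / Q* = 30,960 / 360.14 ≈ 85.968.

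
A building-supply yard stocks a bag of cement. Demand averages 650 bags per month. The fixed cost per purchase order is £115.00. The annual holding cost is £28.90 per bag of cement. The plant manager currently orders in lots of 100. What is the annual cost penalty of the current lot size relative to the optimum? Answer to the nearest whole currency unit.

Annual demand D = 650 × 12 = 7,800.
EOQ = √(2DS/H) = √(2 × 7,800 × 115 / 28.9) ≈ 249.15.
Cost at Q* = (D/Q*)S + (Q*/2)H = √(2DSH) ≈ £7,200.46.
Cost at Q = 100: (7,800/100)×115 + (100/2)×28.9 = £8,970.00 + £1,445.00 = £10,415.00.
Excess = £10,415.00 − £7,200.46 = £3,214.54.

Extra cost ≈ £3,215 per year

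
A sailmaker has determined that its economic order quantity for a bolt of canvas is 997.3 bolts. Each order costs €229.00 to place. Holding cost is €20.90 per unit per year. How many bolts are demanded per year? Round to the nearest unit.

D ≈ 45,387 bolts per year

Squaring Q* = √(2DS/H) gives Q*² = 2DS/H.
From Q* = √(2DS/H): D = Q*²H / (2S) = 997.3² × 20.9 / (2 × 229) = 45387.101.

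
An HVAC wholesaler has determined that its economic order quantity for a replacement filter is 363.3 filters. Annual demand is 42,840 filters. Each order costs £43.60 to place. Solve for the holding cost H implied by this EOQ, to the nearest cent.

Invert the EOQ relation Q*² = 2DS/H.
From Q* = √(2DS/H): H = 2DS / Q*² = 2 × 42,840 × 43.6 / 363.3² = 28.3032.

H ≈ £28.30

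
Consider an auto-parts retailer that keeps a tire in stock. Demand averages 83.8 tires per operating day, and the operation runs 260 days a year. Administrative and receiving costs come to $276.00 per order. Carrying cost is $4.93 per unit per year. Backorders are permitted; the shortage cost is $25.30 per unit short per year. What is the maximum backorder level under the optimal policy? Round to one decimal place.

Annual demand D = 83.8 × 260 = 21,788.
With planned backorders, Q* = √(2DS/H) · √((H+B)/B).
√(2DS/H) = √(2 × 21,788 × 276 / 4.93) = 1561.906.
√((H+B)/B) = √((4.93+25.3)/25.3) = 1.0931.
Q* ≈ 1707.315.
S* = Q* · H/(H+B) = 1707.315 × 4.93/30.23 ≈ 278.434.

S* ≈ 278.4 tires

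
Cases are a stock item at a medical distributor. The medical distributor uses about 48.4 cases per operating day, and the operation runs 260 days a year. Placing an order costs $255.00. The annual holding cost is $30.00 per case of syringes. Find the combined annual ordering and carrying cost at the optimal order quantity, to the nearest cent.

TC* ≈ $13,875.71

Annual demand D = 48.4 × 260 = 12,584.
The optimal lot size = √(2DS/H) = √(2 × 12,584 × 255 / 30) ≈ 462.52.
At the optimum the two cost components are equal, so total cost = 2·(Q*/2)H = Q*·H.
Minimum total = √(2DSH) = √(2 × 12,584 × 255 × 30) ≈ 13875.705.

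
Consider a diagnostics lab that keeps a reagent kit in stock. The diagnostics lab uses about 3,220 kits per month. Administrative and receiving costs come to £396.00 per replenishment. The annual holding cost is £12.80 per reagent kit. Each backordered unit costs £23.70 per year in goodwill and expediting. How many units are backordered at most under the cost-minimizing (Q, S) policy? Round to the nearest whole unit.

Annual demand D = 3,220 × 12 = 38,640.
With planned backorders, Q* = √(2DS/H) · √((H+B)/B).
√(2DS/H) = √(2 × 38,640 × 396 / 12.8) = 1546.237.
√((H+B)/B) = √((12.8+23.7)/23.7) = 1.2410.
Q* ≈ 1918.883.
S* = Q* · H/(H+B) = 1918.883 × 12.8/36.5 ≈ 672.923.

S* ≈ 673 kits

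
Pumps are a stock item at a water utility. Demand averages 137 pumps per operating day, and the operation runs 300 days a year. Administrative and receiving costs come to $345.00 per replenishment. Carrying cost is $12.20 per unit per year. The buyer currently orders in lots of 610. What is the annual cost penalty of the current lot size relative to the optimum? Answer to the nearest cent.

Extra cost ≈ $8,365.55 per year

Annual demand D = 137 × 300 = 41,100.
EOQ = √(2DS/H) = √(2 × 41,100 × 345 / 12.2) ≈ 1524.63.
Cost at Q* = (D/Q*)S + (Q*/2)H = √(2DSH) ≈ $18,600.53.
Cost at Q = 610: (41,100/610)×345 + (610/2)×12.2 = $23,245.08 + $3,721.00 = $26,966.08.
Excess = $26,966.08 − $18,600.53 = $8,365.55.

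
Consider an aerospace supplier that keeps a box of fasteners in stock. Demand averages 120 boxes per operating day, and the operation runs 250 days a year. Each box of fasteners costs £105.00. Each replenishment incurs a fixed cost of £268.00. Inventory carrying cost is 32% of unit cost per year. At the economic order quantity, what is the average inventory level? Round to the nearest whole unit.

Average inventory ≈ 346 boxes

Annual demand D = 120 × 250 = 30,000.
Holding cost H = 0.32 × £105.00 = £33.6000 per unit per year.
EOQ = √(2DS/H) = √(2 × 30,000 × 268 / 33.6) ≈ 691.79.
Average inventory = Q*/2 ≈ 691.79 / 2 = 345.894.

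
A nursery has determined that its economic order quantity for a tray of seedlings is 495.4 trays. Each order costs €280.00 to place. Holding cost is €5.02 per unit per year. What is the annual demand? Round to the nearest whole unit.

D ≈ 2,200 trays per year

Squaring Q* = √(2DS/H) gives Q*² = 2DS/H.
From Q* = √(2DS/H): D = Q*²H / (2S) = 495.4² × 5.02 / (2 × 280) = 2200.025.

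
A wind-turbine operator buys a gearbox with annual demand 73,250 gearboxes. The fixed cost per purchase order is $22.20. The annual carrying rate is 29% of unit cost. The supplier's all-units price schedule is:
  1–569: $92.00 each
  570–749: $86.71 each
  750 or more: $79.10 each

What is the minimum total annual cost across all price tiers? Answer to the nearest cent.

Holding cost per unit per year at price C is H = 0.29·C.
Candidates are each tier's EOQ (if it falls in that tier) and each price-break quantity.
EOQ at $92.00 = 349.1 (feasible in tier 1): TC = 73,250×$92.00 + (73,250/349.1)×22.2 + (349.1/2)×0.29×$92.00 = $6,748,315.11.
EOQ at $86.71 = 359.6 < 570, so use break Q=570: TC = 73,250×$86.71 + (73,250/570.0)×22.2 + (570.0/2)×0.29×$86.71 = $6,361,526.98.
EOQ at $79.10 = 376.5 < 750, so use break Q=750: TC = 73,250×$79.10 + (73,250/750.0)×22.2 + (750.0/2)×0.29×$79.10 = $5,804,845.33.
Lowest total cost among the candidates is at Q = 750.0.

TC* ≈ $5,804,845.33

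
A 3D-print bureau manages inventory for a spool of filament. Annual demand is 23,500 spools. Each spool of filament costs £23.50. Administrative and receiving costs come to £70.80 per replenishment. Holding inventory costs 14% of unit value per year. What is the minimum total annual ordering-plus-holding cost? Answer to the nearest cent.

TC* ≈ £3,308.75

Holding cost H = 0.14 × £23.50 = £3.2900 per unit per year.
EOQ = √(2DS/H) = √(2 × 23,500 × 70.8 / 3.29) ≈ 1005.70.
At Q*, ordering cost (D/Q*)S equals holding cost (Q*/2)H, each = √(DSH/2).
Minimum total = √(2DSH) = √(2 × 23,500 × 70.8 × 3.29) ≈ 3308.747.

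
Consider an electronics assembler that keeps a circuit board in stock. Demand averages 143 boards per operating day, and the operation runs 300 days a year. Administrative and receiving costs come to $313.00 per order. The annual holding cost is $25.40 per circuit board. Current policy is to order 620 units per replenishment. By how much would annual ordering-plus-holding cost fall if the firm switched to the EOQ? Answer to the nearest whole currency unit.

Extra cost ≈ $3,414 per year

Annual demand D = 143 × 300 = 42,900.
EOQ = √(2DS/H) = √(2 × 42,900 × 313 / 25.4) ≈ 1028.25.
Cost at Q* = (D/Q*)S + (Q*/2)H = √(2DSH) ≈ $26,117.56.
Cost at Q = 620: (42,900/620)×313 + (620/2)×25.4 = $21,657.58 + $7,874.00 = $29,531.58.
Excess = $29,531.58 − $26,117.56 = $3,414.02.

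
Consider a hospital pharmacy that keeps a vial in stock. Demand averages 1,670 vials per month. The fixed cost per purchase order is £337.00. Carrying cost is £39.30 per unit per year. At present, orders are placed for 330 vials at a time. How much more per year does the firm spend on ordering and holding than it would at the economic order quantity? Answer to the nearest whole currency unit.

Extra cost ≈ £3,910 per year

Annual demand D = 1,670 × 12 = 20,040.
EOQ = √(2DS/H) = √(2 × 20,040 × 337 / 39.3) ≈ 586.25.
Cost at Q* = (D/Q*)S + (Q*/2)H = √(2DSH) ≈ £23,039.61.
Cost at Q = 330: (20,040/330)×337 + (330/2)×39.3 = £20,465.09 + £6,484.50 = £26,949.59.
Excess = £26,949.59 − £23,039.61 = £3,909.98.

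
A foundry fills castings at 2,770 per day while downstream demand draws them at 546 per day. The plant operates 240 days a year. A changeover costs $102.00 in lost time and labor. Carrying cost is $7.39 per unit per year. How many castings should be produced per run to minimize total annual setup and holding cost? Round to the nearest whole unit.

Q* ≈ 2,123 castings

Annual demand D = 546 × 240 = 131,040.
Production build-up factor (1 − d/p) = 1 − 546/2,770 = 0.8029.
Q* = √(2DS / (H(1 − d/p))) = √(2 × 131,040 × 102 / (7.39 × 0.8029)).
= √(26,732,160 / 5.9333) ≈ 2122.596.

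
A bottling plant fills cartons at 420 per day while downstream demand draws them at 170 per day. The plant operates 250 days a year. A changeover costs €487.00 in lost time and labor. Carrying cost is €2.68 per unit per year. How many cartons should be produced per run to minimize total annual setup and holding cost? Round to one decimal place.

Q* ≈ 5,094.0 cartons

Annual demand D = 170 × 250 = 42,500.
Production build-up factor (1 − d/p) = 1 − 170/420 = 0.5952.
Q* = √(2DS / (H(1 − d/p))) = √(2 × 42,500 × 487 / (2.68 × 0.5952)).
= √(41,395,000 / 1.5952) ≈ 5094.026.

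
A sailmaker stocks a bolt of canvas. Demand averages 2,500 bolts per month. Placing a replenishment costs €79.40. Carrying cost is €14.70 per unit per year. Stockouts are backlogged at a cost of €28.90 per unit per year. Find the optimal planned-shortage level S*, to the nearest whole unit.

Annual demand D = 2,500 × 12 = 30,000.
With planned backorders, Q* = √(2DS/H) · √((H+B)/B).
√(2DS/H) = √(2 × 30,000 × 79.4 / 14.7) = 569.282.
√((H+B)/B) = √((14.7+28.9)/28.9) = 1.2283.
Q* ≈ 699.232.
S* = Q* · H/(H+B) = 699.232 × 14.7/43.6 ≈ 235.750.

S* ≈ 236 bolts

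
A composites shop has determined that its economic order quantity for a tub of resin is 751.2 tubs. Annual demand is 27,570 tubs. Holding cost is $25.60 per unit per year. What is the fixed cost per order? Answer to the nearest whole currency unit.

The basic EOQ model gives Q* = √(2DS/H); rearrange for the unknown.
From Q* = √(2DS/H): S = Q*²H / (2D) = 751.2² × 25.6 / (2 × 27,570) = 261.9898.

S ≈ $262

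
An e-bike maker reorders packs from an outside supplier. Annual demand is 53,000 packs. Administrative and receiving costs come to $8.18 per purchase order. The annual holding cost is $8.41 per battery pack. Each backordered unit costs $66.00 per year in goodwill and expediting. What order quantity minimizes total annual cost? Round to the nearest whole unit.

Q* ≈ 341 packs

With planned backorders, Q* = √(2DS/H) · √((H+B)/B).
√(2DS/H) = √(2 × 53,000 × 8.18 / 8.41) = 321.094.
√((H+B)/B) = √((8.41+66)/66) = 1.0618.
Q* ≈ 340.938.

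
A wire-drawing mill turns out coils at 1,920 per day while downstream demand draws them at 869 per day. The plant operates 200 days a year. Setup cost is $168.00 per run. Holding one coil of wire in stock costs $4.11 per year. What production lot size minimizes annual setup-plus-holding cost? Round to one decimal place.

Annual demand D = 869 × 200 = 173,800.
Production build-up factor (1 − d/p) = 1 − 869/1,920 = 0.5474.
Q* = √(2DS / (H(1 − d/p))) = √(2 × 173,800 × 168 / (4.11 × 0.5474)).
= √(58,396,800 / 2.2498) ≈ 5094.750.

Q* ≈ 5,094.7 coils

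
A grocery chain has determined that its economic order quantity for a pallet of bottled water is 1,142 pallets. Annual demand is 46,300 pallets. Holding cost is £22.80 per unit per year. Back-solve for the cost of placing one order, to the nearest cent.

S ≈ £321.11

Squaring Q* = √(2DS/H) gives Q*² = 2DS/H.
From Q* = √(2DS/H): S = Q*²H / (2D) = 1,142² × 22.8 / (2 × 46,300) = 321.1117.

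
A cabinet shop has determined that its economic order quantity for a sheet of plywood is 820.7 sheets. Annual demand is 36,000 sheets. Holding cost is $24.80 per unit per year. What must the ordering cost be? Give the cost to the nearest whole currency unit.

Squaring Q* = √(2DS/H) gives Q*² = 2DS/H.
From Q* = √(2DS/H): S = Q*²H / (2D) = 820.7² × 24.8 / (2 × 36,000) = 232.0000.

S ≈ $232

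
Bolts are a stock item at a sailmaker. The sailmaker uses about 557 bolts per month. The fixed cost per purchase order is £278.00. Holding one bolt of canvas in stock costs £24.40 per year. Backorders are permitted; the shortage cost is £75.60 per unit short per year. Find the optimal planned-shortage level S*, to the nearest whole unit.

S* ≈ 110 bolts

Annual demand D = 557 × 12 = 6,684.
With planned backorders, Q* = √(2DS/H) · √((H+B)/B).
√(2DS/H) = √(2 × 6,684 × 278 / 24.4) = 390.266.
√((H+B)/B) = √((24.4+75.6)/75.6) = 1.1501.
Q* ≈ 448.849.
S* = Q* · H/(H+B) = 448.849 × 24.4/100 ≈ 109.519.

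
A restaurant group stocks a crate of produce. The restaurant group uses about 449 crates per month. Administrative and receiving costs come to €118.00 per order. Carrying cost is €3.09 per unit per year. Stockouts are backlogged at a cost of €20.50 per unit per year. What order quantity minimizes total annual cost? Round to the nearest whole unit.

Q* ≈ 688 crates

Annual demand D = 449 × 12 = 5,388.
With planned backorders, Q* = √(2DS/H) · √((H+B)/B).
√(2DS/H) = √(2 × 5,388 × 118 / 3.09) = 641.491.
√((H+B)/B) = √((3.09+20.5)/20.5) = 1.0727.
Q* ≈ 688.141.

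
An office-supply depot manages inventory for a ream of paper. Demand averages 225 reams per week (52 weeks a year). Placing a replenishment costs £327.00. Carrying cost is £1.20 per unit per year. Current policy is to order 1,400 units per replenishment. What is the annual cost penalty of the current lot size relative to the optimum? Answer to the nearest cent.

Annual demand D = 225 × 52 = 11,700.
EOQ = √(2DS/H) = √(2 × 11,700 × 327 / 1.2) ≈ 2525.17.
Cost at Q* = (D/Q*)S + (Q*/2)H = √(2DSH) ≈ £3,030.21.
Cost at Q = 1,400: (11,700/1,400)×327 + (1,400/2)×1.2 = £2,732.79 + £840.00 = £3,572.79.
Excess = £3,572.79 − £3,030.21 = £542.58.

Extra cost ≈ £542.58 per year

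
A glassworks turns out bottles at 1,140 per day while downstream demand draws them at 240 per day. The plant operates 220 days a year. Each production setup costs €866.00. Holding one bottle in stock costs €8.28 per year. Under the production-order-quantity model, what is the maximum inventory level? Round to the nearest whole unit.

I_max ≈ 2,953 bottles

Annual demand D = 240 × 220 = 52,800.
Production build-up factor (1 − d/p) = 1 − 240/1,140 = 0.7895.
Q* = √(2DS / (H(1 − d/p))) = √(2 × 52,800 × 866 / (8.28 × 0.7895)).
= √(91,449,600 / 6.5368) ≈ 3740.304.
Maximum inventory = Q*(1 − d/p) = 3740.304 × 0.7895 ≈ 2952.872.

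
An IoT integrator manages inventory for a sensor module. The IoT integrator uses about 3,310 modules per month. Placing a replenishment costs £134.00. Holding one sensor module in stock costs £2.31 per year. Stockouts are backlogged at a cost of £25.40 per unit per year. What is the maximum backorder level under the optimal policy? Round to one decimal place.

Annual demand D = 3,310 × 12 = 39,720.
With planned backorders, Q* = √(2DS/H) · √((H+B)/B).
√(2DS/H) = √(2 × 39,720 × 134 / 2.31) = 2146.674.
√((H+B)/B) = √((2.31+25.4)/25.4) = 1.0445.
Q* ≈ 2242.164.
S* = Q* · H/(H+B) = 2242.164 × 2.31/27.71 ≈ 186.914.

S* ≈ 186.9 modules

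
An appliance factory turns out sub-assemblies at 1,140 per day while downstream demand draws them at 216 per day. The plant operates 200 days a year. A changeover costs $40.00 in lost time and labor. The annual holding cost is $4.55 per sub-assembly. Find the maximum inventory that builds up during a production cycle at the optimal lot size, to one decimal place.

Annual demand D = 216 × 200 = 43,200.
Production build-up factor (1 − d/p) = 1 − 216/1,140 = 0.8105.
Q* = √(2DS / (H(1 − d/p))) = √(2 × 43,200 × 40 / (4.55 × 0.8105)).
= √(3,456,000 / 3.6879) ≈ 968.050.
Maximum inventory = Q*(1 − d/p) = 968.050 × 0.8105 ≈ 784.630.

I_max ≈ 784.6 sub-assemblies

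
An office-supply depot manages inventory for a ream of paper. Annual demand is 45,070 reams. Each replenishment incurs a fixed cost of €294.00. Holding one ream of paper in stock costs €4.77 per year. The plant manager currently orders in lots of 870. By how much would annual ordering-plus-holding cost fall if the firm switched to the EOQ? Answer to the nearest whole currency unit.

EOQ = √(2DS/H) = √(2 × 45,070 × 294 / 4.77) ≈ 2357.07.
Cost at Q* = (D/Q*)S + (Q*/2)H = √(2DSH) ≈ €11,243.24.
Cost at Q = 870: (45,070/870)×294 + (870/2)×4.77 = €15,230.55 + €2,074.95 = €17,305.50.
Excess = €17,305.50 − €11,243.24 = €6,062.26.

Extra cost ≈ €6,062 per year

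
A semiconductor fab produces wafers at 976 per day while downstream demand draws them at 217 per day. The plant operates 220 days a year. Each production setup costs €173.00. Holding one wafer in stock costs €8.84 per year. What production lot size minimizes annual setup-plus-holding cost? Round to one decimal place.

Q* ≈ 1,550.1 wafers

Annual demand D = 217 × 220 = 47,740.
Production build-up factor (1 − d/p) = 1 − 217/976 = 0.7777.
Q* = √(2DS / (H(1 − d/p))) = √(2 × 47,740 × 173 / (8.84 × 0.7777)).
= √(16,518,040 / 6.8745) ≈ 1550.091.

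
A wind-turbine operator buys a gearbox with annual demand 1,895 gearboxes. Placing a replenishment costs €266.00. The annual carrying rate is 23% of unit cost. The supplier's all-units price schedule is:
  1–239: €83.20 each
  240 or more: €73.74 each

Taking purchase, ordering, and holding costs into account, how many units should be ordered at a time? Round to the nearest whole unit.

Q* ≈ 244 gearboxes

Holding cost per unit per year at price C is H = 0.23·C.
For each price level, check whether its EOQ is feasible; otherwise the best quantity at that price is the breakpoint.
EOQ at €83.20 = 229.5 (feasible in tier 1): TC = 1,895×€83.20 + (1,895/229.5)×266 + (229.5/2)×0.23×€83.20 = €162,056.24.
EOQ at €73.74 = 243.8 (feasible in tier 2): TC = 1,895×€73.74 + (1,895/243.8)×266 + (243.8/2)×0.23×€73.74 = €143,872.30.
Lowest total cost is €143,872.30 at Q = 243.8.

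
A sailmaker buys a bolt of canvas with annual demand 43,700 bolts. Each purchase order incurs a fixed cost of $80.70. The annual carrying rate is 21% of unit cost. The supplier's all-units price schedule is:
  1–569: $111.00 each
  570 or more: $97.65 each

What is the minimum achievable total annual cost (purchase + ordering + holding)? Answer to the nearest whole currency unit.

TC* ≈ $4,279,331

Holding cost per unit per year at price C is H = 0.21·C.
Candidates are each tier's EOQ (if it falls in that tier) and each price-break quantity.
EOQ at $111.00 = 550.1 (feasible in tier 1): TC = 43,700×$111.00 + (43,700/550.1)×80.7 + (550.1/2)×0.21×$111.00 = $4,863,522.23.
EOQ at $97.65 = 586.5 (feasible in tier 2): TC = 43,700×$97.65 + (43,700/586.5)×80.7 + (586.5/2)×0.21×$97.65 = $4,279,331.47.
Lowest total cost among the candidates is at Q = 586.5.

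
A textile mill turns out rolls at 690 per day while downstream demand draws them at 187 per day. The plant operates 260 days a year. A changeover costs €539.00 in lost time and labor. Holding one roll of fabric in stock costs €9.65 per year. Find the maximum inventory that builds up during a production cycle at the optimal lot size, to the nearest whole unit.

Annual demand D = 187 × 260 = 48,620.
Production build-up factor (1 − d/p) = 1 − 187/690 = 0.7290.
Q* = √(2DS / (H(1 − d/p))) = √(2 × 48,620 × 539 / (9.65 × 0.7290)).
= √(52,412,360 / 7.0347) ≈ 2729.567.
Maximum inventory = Q*(1 − d/p) = 2729.567 × 0.7290 ≈ 1989.815.

I_max ≈ 1,990 rolls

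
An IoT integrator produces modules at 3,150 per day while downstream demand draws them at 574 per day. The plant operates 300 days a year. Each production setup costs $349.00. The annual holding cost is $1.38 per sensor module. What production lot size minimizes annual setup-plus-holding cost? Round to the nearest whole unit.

Q* ≈ 10,320 modules

Annual demand D = 574 × 300 = 172,200.
Production build-up factor (1 − d/p) = 1 − 574/3,150 = 0.8178.
Q* = √(2DS / (H(1 − d/p))) = √(2 × 172,200 × 349 / (1.38 × 0.8178)).
= √(120,195,600 / 1.1285) ≈ 10320.176.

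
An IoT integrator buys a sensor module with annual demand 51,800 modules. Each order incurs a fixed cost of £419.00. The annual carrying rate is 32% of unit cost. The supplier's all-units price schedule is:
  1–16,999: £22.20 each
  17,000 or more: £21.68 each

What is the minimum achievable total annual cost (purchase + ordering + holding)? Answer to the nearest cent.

Holding cost per unit per year at price C is H = 0.32·C.
Evaluate total cost at each tier's feasible EOQ or, if the EOQ is below the tier, at the tier's minimum quantity.
EOQ at £22.20 = 2471.9 (feasible in tier 1): TC = 51,800×£22.20 + (51,800/2471.9)×419 + (2471.9/2)×0.32×£22.20 = £1,167,520.56.
EOQ at £21.68 = 2501.4 < 17000, so use break Q=17000: TC = 51,800×£21.68 + (51,800/17000.0)×419 + (17000.0/2)×0.32×£21.68 = £1,183,270.32.
Lowest total cost among the candidates is at Q = 2471.9.

TC* ≈ £1,167,520.56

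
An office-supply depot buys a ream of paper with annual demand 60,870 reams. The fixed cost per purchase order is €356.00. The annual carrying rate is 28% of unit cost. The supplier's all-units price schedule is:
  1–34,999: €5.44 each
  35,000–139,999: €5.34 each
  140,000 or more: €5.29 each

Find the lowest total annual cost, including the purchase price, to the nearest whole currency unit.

Holding cost per unit per year at price C is H = 0.28·C.
Candidates are each tier's EOQ (if it falls in that tier) and each price-break quantity.
EOQ at €5.44 = 5334.1 (feasible in tier 1): TC = 60,870×€5.44 + (60,870/5334.1)×356 + (5334.1/2)×0.28×€5.44 = €339,257.74.
EOQ at €5.34 = 5383.8 < 35000, so use break Q=35000: TC = 60,870×€5.34 + (60,870/35000.0)×356 + (35000.0/2)×0.28×€5.34 = €351,830.93.
EOQ at €5.29 = 5409.2 < 140000, so use break Q=140000: TC = 60,870×€5.29 + (60,870/140000.0)×356 + (140000.0/2)×0.28×€5.29 = €425,841.08.
Lowest total cost among the candidates is at Q = 5334.1.

TC* ≈ €339,258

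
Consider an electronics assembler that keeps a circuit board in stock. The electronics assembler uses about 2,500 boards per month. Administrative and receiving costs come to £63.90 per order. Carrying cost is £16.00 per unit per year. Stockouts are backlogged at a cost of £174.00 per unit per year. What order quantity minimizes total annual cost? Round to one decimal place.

Annual demand D = 2,500 × 12 = 30,000.
With planned backorders, Q* = √(2DS/H) · √((H+B)/B).
√(2DS/H) = √(2 × 30,000 × 63.9 / 16) = 489.515.
√((H+B)/B) = √((16+174)/174) = 1.0450.
Q* ≈ 511.527.

Q* ≈ 511.5 boards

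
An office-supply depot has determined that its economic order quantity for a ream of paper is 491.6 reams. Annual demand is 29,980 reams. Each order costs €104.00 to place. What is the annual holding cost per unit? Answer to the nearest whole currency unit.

Invert the EOQ relation Q*² = 2DS/H.
From Q* = √(2DS/H): H = 2DS / Q*² = 2 × 29,980 × 104 / 491.6² = 25.8031.

H ≈ €26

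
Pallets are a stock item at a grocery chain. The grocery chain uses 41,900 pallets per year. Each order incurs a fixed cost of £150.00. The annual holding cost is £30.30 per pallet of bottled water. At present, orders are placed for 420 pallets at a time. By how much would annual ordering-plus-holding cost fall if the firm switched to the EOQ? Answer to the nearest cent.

EOQ = √(2DS/H) = √(2 × 41,900 × 150 / 30.3) ≈ 644.09.
Cost at Q* = (D/Q*)S + (Q*/2)H = √(2DSH) ≈ £19,515.92.
Cost at Q = 420: (41,900/420)×150 + (420/2)×30.3 = £14,964.29 + £6,363.00 = £21,327.29.
Excess = £21,327.29 − £19,515.92 = £1,811.37.

Extra cost ≈ £1,811.37 per year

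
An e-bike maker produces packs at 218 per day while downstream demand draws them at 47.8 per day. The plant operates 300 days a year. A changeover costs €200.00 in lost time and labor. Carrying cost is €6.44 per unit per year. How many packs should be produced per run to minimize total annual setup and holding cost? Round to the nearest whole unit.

Annual demand D = 47.8 × 300 = 14,340.
Production build-up factor (1 − d/p) = 1 − 47.8/218 = 0.7807.
Q* = √(2DS / (H(1 − d/p))) = √(2 × 14,340 × 200 / (6.44 × 0.7807)).
= √(5,736,000 / 5.0279) ≈ 1068.096.

Q* ≈ 1,068 packs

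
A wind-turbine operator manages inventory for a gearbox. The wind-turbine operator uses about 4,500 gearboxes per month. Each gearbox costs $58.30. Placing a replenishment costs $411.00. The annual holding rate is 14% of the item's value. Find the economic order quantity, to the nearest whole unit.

Annual demand D = 4,500 × 12 = 54,000.
Holding cost H = 0.14 × $58.30 = $8.1620 per unit per year.
EOQ = √(2DS / H) = √(2 × 54,000 × 411 / 8.162).
= √(44,388,000 / 8.162) = √5,438,372.9478 ≈ 2332.032.

Q* ≈ 2,332 gearboxes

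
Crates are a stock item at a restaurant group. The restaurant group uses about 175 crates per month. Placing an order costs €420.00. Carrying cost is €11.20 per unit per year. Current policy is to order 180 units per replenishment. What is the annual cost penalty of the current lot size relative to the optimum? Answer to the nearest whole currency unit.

Extra cost ≈ €1,463 per year

Annual demand D = 175 × 12 = 2,100.
EOQ = √(2DS/H) = √(2 × 2,100 × 420 / 11.2) ≈ 396.86.
Cost at Q* = (D/Q*)S + (Q*/2)H = √(2DSH) ≈ €4,444.86.
Cost at Q = 180: (2,100/180)×420 + (180/2)×11.2 = €4,900.00 + €1,008.00 = €5,908.00.
Excess = €5,908.00 − €4,444.86 = €1,463.14.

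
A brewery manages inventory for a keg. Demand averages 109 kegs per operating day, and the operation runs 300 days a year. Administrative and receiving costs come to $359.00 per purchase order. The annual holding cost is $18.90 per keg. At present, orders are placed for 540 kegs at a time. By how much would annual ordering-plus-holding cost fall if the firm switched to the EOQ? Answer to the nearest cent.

Annual demand D = 109 × 300 = 32,700.
EOQ = √(2DS/H) = √(2 × 32,700 × 359 / 18.9) ≈ 1114.56.
Cost at Q* = (D/Q*)S + (Q*/2)H = √(2DSH) ≈ $21,065.27.
Cost at Q = 540: (32,700/540)×359 + (540/2)×18.9 = $21,739.44 + $5,103.00 = $26,842.44.
Excess = $26,842.44 − $21,065.27 = $5,777.18.

Extra cost ≈ $5,777.18 per year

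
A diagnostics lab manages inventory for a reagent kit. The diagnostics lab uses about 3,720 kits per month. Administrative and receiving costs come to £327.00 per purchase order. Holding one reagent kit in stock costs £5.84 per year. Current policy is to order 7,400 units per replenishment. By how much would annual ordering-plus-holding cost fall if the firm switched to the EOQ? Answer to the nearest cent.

Annual demand D = 3,720 × 12 = 44,640.
EOQ = √(2DS/H) = √(2 × 44,640 × 327 / 5.84) ≈ 2235.86.
Cost at Q* = (D/Q*)S + (Q*/2)H = √(2DSH) ≈ £13,057.42.
Cost at Q = 7,400: (44,640/7,400)×327 + (7,400/2)×5.84 = £1,972.61 + £21,608.00 = £23,580.61.
Excess = £23,580.61 − £13,057.42 = £10,523.18.

Extra cost ≈ £10,523.18 per year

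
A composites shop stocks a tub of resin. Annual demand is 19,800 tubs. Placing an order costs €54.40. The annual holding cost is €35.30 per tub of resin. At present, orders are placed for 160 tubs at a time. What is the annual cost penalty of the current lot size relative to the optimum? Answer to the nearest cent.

EOQ = √(2DS/H) = √(2 × 19,800 × 54.4 / 35.3) ≈ 247.04.
Cost at Q* = (D/Q*)S + (Q*/2)H = √(2DSH) ≈ €8,720.36.
Cost at Q = 160: (19,800/160)×54.4 + (160/2)×35.3 = €6,732.00 + €2,824.00 = €9,556.00.
Excess = €9,556.00 − €8,720.36 = €835.64.

Extra cost ≈ €835.64 per year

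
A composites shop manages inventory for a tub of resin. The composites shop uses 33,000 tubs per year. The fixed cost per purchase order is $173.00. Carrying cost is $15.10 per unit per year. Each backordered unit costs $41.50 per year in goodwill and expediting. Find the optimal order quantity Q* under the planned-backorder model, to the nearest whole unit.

Q* ≈ 1,016 tubs

With planned backorders, Q* = √(2DS/H) · √((H+B)/B).
√(2DS/H) = √(2 × 33,000 × 173 / 15.1) = 869.574.
√((H+B)/B) = √((15.1+41.5)/41.5) = 1.1678.
Q* ≈ 1015.525.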